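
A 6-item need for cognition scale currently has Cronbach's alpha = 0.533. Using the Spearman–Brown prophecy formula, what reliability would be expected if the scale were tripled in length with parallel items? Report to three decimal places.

Length factor m = 3
α' = m·α / (1 + (m−1)·α)
   = 3 × 0.533 / (1 + (3 − 1) × 0.533)
   = 1.5990 / 2.0660 = 0.774

predicted reliability = 0.774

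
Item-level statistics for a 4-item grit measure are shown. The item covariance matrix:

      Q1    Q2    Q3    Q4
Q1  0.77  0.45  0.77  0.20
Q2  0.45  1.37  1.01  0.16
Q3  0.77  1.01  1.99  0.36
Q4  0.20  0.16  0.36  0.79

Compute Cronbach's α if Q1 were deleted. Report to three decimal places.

Remaining items: Q2, Q3, Q4 (k = 3).
ΣVar(i) = 1.37 + 1.99 + 0.79 = 4.15
total variance = 4.15 + 2 × 1.53 = 7.21
α (item deleted) = (3/2)·(1 − 4.15/7.21) = 0.637

α = 0.637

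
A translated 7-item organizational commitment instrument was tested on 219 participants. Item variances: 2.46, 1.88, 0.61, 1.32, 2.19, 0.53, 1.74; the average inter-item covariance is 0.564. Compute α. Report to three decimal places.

sum of item variances = 2.46 + 1.88 + 0.61 + 1.32 + 2.19 + 0.53 + 1.74 = 10.73
Sum of the 21 distinct covariances = 21 × 0.564 = 11.844
Var(T) = sum of item variances + 2·Σcov = 10.73 + 2 × 11.844 = 34.418
α = (7/6)·(1 − 10.73/34.418) = 0.803

α = 0.803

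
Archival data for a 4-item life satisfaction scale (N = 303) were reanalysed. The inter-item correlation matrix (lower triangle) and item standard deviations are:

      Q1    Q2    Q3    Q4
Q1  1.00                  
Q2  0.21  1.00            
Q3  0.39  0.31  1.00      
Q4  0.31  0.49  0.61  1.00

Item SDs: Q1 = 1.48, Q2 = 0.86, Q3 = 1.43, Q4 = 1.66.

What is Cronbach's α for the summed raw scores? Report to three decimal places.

α = 0.709

Σσ²ᵢ = 1.48² + 0.86² + 1.43² + 1.66² = 7.7305
Covariances σ_ij = r_ij · s_i · s_j:
  σ(Q1,Q2) = 0.21 × 1.48 × 0.86 = 0.2673
  σ(Q1,Q3) = 0.39 × 1.48 × 1.43 = 0.8254
  σ(Q1,Q4) = 0.31 × 1.48 × 1.66 = 0.7616
  σ(Q2,Q3) = 0.31 × 0.86 × 1.43 = 0.3812
  σ(Q2,Q4) = 0.49 × 0.86 × 1.66 = 0.6995
  σ(Q3,Q4) = 0.61 × 1.43 × 1.66 = 1.4480
σ²_T = Σσ²ᵢ + 2·Σσ_ij = 7.7305 + 2 × 4.3830 = 16.4965
α = (4/3)·(1 − 7.7305/16.4965) = 0.709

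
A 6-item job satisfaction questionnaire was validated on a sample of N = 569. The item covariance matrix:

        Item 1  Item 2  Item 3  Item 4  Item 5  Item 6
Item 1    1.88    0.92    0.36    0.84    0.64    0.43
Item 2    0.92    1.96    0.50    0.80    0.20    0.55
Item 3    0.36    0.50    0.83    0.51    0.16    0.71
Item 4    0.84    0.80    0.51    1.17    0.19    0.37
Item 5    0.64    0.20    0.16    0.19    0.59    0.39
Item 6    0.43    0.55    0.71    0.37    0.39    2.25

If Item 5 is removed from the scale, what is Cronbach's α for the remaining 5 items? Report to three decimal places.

α = 0.746

Remaining items: Item 1, Item 2, Item 3, Item 4, Item 6 (k = 5).
ΣVar(i) = 1.88 + 1.96 + 0.83 + 1.17 + 2.25 = 8.09
Var(T) = 8.09 + 2 × 5.99 = 20.07
α (item deleted) = (5/4)·(1 − 8.09/20.07) = 0.746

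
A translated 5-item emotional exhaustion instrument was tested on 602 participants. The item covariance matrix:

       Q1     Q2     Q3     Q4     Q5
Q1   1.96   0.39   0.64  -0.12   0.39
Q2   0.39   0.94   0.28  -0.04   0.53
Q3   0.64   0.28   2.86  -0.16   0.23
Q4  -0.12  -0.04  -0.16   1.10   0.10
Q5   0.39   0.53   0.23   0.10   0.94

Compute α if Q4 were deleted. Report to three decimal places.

Remaining items: Q1, Q2, Q3, Q5 (k = 4).
sum of item variances = 1.96 + 0.94 + 2.86 + 0.94 = 6.70
σ²_total = 6.70 + 2 × 2.46 = 11.62
α (item deleted) = (4/3)·(1 − 6.70/11.62) = 0.565

α = 0.565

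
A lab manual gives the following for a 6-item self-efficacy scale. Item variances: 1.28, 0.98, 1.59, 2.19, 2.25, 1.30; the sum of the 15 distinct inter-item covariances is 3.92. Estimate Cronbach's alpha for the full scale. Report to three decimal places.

sum of item variances = 1.28 + 0.98 + 1.59 + 2.19 + 2.25 + 1.30 = 9.59
Sum of distinct covariances = 3.92
Var(T) = sum of item variances + 2·Σcov = 9.59 + 2 × 3.92 = 17.43
α = (6/5)·(1 − 9.59/17.43) = 0.540

α = 0.540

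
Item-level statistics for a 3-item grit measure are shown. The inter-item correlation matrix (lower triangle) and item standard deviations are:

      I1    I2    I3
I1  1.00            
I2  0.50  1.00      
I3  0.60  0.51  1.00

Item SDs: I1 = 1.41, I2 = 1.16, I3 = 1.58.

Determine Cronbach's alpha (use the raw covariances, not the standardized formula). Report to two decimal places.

Σσ²ᵢ = 1.41² + 1.16² + 1.58² = 5.8301
Covariances σ_ij = r_ij · s_i · s_j:
  σ(I1,I2) = 0.50 × 1.41 × 1.16 = 0.8178
  σ(I1,I3) = 0.60 × 1.41 × 1.58 = 1.3367
  σ(I2,I3) = 0.51 × 1.16 × 1.58 = 0.9347
σ²_T = Σσ²ᵢ + 2·Σσ_ij = 5.8301 + 2 × 3.0892 = 12.0085
α = (3/2)·(1 − 5.8301/12.0085) = 0.77

Cronbach's alpha = 0.77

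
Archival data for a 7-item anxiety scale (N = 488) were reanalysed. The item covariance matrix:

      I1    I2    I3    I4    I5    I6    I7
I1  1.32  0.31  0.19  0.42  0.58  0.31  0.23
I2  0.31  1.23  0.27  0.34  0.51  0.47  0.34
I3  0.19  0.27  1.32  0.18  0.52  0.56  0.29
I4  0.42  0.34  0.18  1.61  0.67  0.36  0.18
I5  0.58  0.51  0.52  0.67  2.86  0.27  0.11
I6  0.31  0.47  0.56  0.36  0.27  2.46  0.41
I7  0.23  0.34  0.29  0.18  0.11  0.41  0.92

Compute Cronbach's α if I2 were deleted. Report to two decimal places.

Remaining items: I1, I3, I4, I5, I6, I7 (k = 6).
Σσ²ᵢ = 1.32 + 1.32 + 1.61 + 2.86 + 2.46 + 0.92 = 10.49
σ²_total = 10.49 + 2 × 5.28 = 21.05
α (item deleted) = (6/5)·(1 − 10.49/21.05) = 0.60

α = 0.60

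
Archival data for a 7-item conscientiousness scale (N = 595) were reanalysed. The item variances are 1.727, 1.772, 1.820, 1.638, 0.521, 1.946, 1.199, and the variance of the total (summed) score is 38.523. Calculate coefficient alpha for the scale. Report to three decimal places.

α = 0.845

Σσᵢ² = 1.727 + 1.772 + 1.820 + 1.638 + 0.521 + 1.946 + 1.199 = 10.623
α = (k/(k−1))·(1 − Σσᵢ²/total variance) = (7/6)·(1 − 10.623/38.523) = 0.845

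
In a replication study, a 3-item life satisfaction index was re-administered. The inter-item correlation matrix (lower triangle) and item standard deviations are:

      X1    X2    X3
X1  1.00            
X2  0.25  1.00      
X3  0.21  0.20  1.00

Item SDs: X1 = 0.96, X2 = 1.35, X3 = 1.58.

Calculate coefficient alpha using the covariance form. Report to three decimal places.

Σσ²ᵢ = 0.96² + 1.35² + 1.58² = 5.2405
Covariances σ_ij = r_ij · s_i · s_j:
  σ(X1,X2) = 0.25 × 0.96 × 1.35 = 0.3240
  σ(X1,X3) = 0.21 × 0.96 × 1.58 = 0.3185
  σ(X2,X3) = 0.20 × 1.35 × 1.58 = 0.4266
σ²_T = Σσ²ᵢ + 2·Σσ_ij = 5.2405 + 2 × 1.0691 = 7.3787
α = (3/2)·(1 − 5.2405/7.3787) = 0.435

α = 0.435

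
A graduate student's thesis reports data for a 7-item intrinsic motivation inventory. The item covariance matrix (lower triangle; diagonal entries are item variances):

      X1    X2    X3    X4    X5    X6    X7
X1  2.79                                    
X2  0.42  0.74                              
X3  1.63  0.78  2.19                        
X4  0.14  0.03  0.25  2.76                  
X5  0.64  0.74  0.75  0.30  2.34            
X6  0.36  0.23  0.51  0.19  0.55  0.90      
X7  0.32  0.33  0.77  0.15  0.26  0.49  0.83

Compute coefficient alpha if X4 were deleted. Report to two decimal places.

Remaining items: X1, X2, X3, X5, X6, X7 (k = 6).
ΣVar(i) = 2.79 + 0.74 + 2.19 + 2.34 + 0.90 + 0.83 = 9.79
σ²_T = 9.79 + 2 × 8.78 = 27.35
α (item deleted) = (6/5)·(1 − 9.79/27.35) = 0.77

α = 0.77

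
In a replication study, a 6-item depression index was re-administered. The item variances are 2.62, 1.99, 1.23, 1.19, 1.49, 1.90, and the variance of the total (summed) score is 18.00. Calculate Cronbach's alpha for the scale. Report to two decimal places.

ΣVar(i) = 2.62 + 1.99 + 1.23 + 1.19 + 1.49 + 1.90 = 10.42
α = (k/(k−1))·(1 − ΣVar(i)/σ²_total) = (6/5)·(1 − 10.42/18.00) = 0.51

Cronbach's alpha = 0.51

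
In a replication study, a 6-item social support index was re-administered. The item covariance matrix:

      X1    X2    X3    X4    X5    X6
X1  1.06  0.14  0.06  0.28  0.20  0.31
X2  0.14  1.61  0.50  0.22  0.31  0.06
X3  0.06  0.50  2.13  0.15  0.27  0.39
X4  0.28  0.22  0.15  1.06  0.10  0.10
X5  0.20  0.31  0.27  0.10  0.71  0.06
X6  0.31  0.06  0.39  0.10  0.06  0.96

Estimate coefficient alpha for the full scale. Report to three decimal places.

Σσᵢ² = 1.06 + 1.61 + 2.13 + 1.06 + 0.71 + 0.96 = 7.53
Sum of the distinct covariances = 3.15
σ²_T = 7.53 + 2 × 3.15 = 13.83
α = (k/(k−1))·(1 − Σσᵢ²/σ²_T) = (6/5)·(1 − 7.53/13.83) = 0.547

α = 0.547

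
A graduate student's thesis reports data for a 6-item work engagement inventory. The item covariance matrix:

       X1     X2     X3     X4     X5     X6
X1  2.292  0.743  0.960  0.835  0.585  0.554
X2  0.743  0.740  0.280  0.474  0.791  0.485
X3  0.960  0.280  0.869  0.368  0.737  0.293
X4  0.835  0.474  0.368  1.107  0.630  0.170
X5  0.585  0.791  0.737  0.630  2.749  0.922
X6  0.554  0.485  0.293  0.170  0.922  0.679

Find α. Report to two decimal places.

α = 0.81

Σσ²ᵢ = 2.292 + 0.740 + 0.869 + 1.107 + 2.749 + 0.679 = 8.436
Sum of the distinct covariances = 8.827
Var(T) = 8.436 + 2 × 8.827 = 26.090
α = (k/(k−1))·(1 − Σσ²ᵢ/Var(T)) = (6/5)·(1 − 8.436/26.090) = 0.81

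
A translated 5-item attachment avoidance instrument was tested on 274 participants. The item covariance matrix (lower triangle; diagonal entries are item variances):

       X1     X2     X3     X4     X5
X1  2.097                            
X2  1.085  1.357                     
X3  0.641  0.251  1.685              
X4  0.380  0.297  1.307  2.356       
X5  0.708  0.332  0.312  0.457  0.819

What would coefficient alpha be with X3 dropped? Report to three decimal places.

coefficient alpha = 0.661

Remaining items: X1, X2, X4, X5 (k = 4).
sum of item variances = 2.097 + 1.357 + 2.356 + 0.819 = 6.629
total variance = 6.629 + 2 × 3.259 = 13.147
α (item deleted) = (4/3)·(1 − 6.629/13.147) = 0.661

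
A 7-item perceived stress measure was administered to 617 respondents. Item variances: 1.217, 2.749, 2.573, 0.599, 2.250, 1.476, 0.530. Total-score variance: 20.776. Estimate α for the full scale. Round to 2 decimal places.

Σσ²ᵢ = 1.217 + 2.749 + 2.573 + 0.599 + 2.250 + 1.476 + 0.530 = 11.394
α = (k/(k−1))·(1 − Σσ²ᵢ/σ²_total) = (7/6)·(1 − 11.394/20.776) = 0.53

α = 0.53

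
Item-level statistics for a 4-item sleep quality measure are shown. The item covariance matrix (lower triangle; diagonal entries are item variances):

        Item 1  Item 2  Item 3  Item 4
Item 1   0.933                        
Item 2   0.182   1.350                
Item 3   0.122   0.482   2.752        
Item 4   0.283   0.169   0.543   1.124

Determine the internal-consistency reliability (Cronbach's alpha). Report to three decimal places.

α = 0.489

sum of item variances = 0.933 + 1.350 + 2.752 + 1.124 = 6.159
Sum of off-diagonal covariances = 1.781
σ²_T = 6.159 + 2 × 1.781 = 9.721
α = (k/(k−1))·(1 − sum of item variances/σ²_T) = (4/3)·(1 − 6.159/9.721) = 0.489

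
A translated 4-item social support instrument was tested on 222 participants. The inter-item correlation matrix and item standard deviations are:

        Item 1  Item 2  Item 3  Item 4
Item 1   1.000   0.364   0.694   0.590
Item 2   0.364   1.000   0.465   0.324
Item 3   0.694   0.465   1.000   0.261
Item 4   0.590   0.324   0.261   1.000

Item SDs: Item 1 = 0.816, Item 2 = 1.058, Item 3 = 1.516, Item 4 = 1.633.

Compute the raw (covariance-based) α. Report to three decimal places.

Σσ²ᵢ = 0.816² + 1.058² + 1.516² + 1.633² = 6.7502
Covariances σ_ij = r_ij · s_i · s_j:
  σ(Item 1,Item 2) = 0.364 × 0.816 × 1.058 = 0.3143
  σ(Item 1,Item 3) = 0.694 × 0.816 × 1.516 = 0.8585
  σ(Item 1,Item 4) = 0.590 × 0.816 × 1.633 = 0.7862
  σ(Item 2,Item 3) = 0.465 × 1.058 × 1.516 = 0.7458
  σ(Item 2,Item 4) = 0.324 × 1.058 × 1.633 = 0.5598
  σ(Item 3,Item 4) = 0.261 × 1.516 × 1.633 = 0.6461
σ²_T = Σσ²ᵢ + 2·Σσ_ij = 6.7502 + 2 × 3.9107 = 14.5716
α = (4/3)·(1 − 6.7502/14.5716) = 0.716

α = 0.716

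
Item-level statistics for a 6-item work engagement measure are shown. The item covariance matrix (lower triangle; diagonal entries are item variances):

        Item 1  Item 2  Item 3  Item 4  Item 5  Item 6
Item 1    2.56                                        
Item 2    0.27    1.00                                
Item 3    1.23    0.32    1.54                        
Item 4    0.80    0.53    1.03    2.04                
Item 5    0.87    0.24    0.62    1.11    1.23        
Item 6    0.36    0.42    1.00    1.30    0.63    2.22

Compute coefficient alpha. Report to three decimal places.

α = 0.803

ΣVar(i) = 2.56 + 1.00 + 1.54 + 2.04 + 1.23 + 2.22 = 10.59
Sum of the distinct covariances = 10.73
Var(T) = 10.59 + 2 × 10.73 = 32.05
α = (k/(k−1))·(1 − ΣVar(i)/Var(T)) = (6/5)·(1 − 10.59/32.05) = 0.803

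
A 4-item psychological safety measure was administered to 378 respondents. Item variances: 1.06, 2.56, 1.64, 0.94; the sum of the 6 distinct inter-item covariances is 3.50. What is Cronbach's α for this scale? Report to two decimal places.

Cronbach's α = 0.71

ΣVar(i) = 1.06 + 2.56 + 1.64 + 0.94 = 6.20
Sum of distinct covariances = 3.50
σ²_total = ΣVar(i) + 2·Σcov = 6.20 + 2 × 3.50 = 13.20
α = (4/3)·(1 − 6.20/13.20) = 0.71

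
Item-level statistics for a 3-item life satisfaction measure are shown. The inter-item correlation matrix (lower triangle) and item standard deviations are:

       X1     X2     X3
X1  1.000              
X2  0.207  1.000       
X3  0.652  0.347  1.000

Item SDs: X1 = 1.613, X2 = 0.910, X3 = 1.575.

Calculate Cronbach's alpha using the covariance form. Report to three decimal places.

Σσ²ᵢ = 1.613² + 0.910² + 1.575² = 5.9105
Covariances σ_ij = r_ij · s_i · s_j:
  σ(X1,X2) = 0.207 × 1.613 × 0.910 = 0.3038
  σ(X1,X3) = 0.652 × 1.613 × 1.575 = 1.6564
  σ(X2,X3) = 0.347 × 0.910 × 1.575 = 0.4973
σ²_T = Σσ²ᵢ + 2·Σσ_ij = 5.9105 + 2 × 2.4575 = 10.8255
α = (3/2)·(1 − 5.9105/10.8255) = 0.681

Cronbach's alpha = 0.681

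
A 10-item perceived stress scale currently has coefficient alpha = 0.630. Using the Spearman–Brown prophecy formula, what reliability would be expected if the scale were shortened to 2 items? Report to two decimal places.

Length factor m = 2/10 = 0.2000
α' = m·α / (1 − (1−m)·α)
   = 2/10 × 0.630 / (1 − (1 − 2/10) × 0.630)
   = 0.1260 / 0.4960 = 0.25

predicted reliability = 0.25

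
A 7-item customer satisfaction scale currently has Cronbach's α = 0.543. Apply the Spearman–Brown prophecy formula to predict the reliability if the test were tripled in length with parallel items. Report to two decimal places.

Length factor m = 3
α' = m·α / (1 + (m−1)·α)
   = 3 × 0.543 / (1 + (3 − 1) × 0.543)
   = 1.6290 / 2.0860 = 0.78

predicted reliability = 0.78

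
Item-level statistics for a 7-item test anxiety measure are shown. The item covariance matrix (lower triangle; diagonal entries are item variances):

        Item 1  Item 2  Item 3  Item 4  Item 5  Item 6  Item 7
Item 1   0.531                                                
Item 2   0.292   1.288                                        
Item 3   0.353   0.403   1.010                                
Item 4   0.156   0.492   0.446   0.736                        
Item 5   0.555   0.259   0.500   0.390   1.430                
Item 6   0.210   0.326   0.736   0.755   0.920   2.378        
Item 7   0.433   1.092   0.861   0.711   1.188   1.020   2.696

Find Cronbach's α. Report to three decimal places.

Σσᵢ² = 0.531 + 1.288 + 1.010 + 0.736 + 1.430 + 2.378 + 2.696 = 10.069
Sum of the distinct covariances = 12.098
total variance = 10.069 + 2 × 12.098 = 34.265
α = (k/(k−1))·(1 − Σσᵢ²/total variance) = (7/6)·(1 − 10.069/34.265) = 0.824

Cronbach's α = 0.824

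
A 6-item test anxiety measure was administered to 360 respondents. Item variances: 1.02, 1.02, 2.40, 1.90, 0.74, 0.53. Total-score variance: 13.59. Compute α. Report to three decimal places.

α = 0.528

Σσ²ᵢ = 1.02 + 1.02 + 2.40 + 1.90 + 0.74 + 0.53 = 7.61
α = (k/(k−1))·(1 − Σσ²ᵢ/σ²_T) = (6/5)·(1 − 7.61/13.59) = 0.528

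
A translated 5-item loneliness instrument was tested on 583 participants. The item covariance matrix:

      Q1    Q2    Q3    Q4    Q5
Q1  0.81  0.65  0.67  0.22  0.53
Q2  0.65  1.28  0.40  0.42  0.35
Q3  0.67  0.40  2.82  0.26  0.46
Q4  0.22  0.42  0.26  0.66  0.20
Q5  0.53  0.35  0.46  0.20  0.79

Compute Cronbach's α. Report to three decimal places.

Σσᵢ² = 0.81 + 1.28 + 2.82 + 0.66 + 0.79 = 6.36
Sum of the distinct covariances = 4.16
Var(T) = 6.36 + 2 × 4.16 = 14.68
α = (k/(k−1))·(1 − Σσᵢ²/Var(T)) = (5/4)·(1 − 6.36/14.68) = 0.708

Cronbach's α = 0.708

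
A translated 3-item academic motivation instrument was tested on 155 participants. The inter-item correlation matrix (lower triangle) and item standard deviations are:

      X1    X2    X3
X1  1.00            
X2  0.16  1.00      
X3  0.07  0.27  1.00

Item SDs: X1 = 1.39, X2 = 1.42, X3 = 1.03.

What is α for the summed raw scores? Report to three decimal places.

Σσ²ᵢ = 1.39² + 1.42² + 1.03² = 5.0094
Covariances σ_ij = r_ij · s_i · s_j:
  σ(X1,X2) = 0.16 × 1.39 × 1.42 = 0.3158
  σ(X1,X3) = 0.07 × 1.39 × 1.03 = 0.1002
  σ(X2,X3) = 0.27 × 1.42 × 1.03 = 0.3949
σ²_T = Σσ²ᵢ + 2·Σσ_ij = 5.0094 + 2 × 0.8109 = 6.6312
α = (3/2)·(1 − 5.0094/6.6312) = 0.367

α = 0.367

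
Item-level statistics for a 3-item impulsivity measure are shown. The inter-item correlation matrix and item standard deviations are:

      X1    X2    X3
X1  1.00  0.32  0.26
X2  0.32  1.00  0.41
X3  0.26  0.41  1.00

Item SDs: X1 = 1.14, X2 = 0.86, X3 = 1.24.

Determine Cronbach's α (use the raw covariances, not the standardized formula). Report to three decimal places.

Σσ²ᵢ = 1.14² + 0.86² + 1.24² = 3.5768
Covariances σ_ij = r_ij · s_i · s_j:
  σ(X1,X2) = 0.32 × 1.14 × 0.86 = 0.3137
  σ(X1,X3) = 0.26 × 1.14 × 1.24 = 0.3675
  σ(X2,X3) = 0.41 × 0.86 × 1.24 = 0.4372
σ²_T = Σσ²ᵢ + 2·Σσ_ij = 3.5768 + 2 × 1.1184 = 5.8136
α = (3/2)·(1 − 3.5768/5.8136) = 0.577

α = 0.577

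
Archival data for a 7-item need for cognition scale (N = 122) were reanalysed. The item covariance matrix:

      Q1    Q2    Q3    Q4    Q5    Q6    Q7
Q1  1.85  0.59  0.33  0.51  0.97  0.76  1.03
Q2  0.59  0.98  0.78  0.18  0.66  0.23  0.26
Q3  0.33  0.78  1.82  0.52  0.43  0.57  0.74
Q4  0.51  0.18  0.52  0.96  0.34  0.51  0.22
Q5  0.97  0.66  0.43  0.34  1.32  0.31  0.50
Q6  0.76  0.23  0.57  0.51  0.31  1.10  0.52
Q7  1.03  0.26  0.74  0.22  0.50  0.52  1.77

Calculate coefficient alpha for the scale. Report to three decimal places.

sum of item variances = 1.85 + 0.98 + 1.82 + 0.96 + 1.32 + 1.10 + 1.77 = 9.80
Sum of the distinct covariances = 10.96
σ²_total = 9.80 + 2 × 10.96 = 31.72
α = (k/(k−1))·(1 − sum of item variances/σ²_total) = (7/6)·(1 − 9.80/31.72) = 0.806

coefficient alpha = 0.806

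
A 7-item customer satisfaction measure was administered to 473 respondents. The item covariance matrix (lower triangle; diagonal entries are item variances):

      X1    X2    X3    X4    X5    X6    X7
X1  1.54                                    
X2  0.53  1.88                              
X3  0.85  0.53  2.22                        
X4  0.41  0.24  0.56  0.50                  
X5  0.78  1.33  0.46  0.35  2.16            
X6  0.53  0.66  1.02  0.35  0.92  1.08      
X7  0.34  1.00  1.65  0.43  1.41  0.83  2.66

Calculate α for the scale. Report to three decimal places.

Σσᵢ² = 1.54 + 1.88 + 2.22 + 0.50 + 2.16 + 1.08 + 2.66 = 12.04
Sum of off-diagonal covariances = 15.18
total variance = 12.04 + 2 × 15.18 = 42.40
α = (k/(k−1))·(1 − Σσᵢ²/total variance) = (7/6)·(1 − 12.04/42.40) = 0.835

α = 0.835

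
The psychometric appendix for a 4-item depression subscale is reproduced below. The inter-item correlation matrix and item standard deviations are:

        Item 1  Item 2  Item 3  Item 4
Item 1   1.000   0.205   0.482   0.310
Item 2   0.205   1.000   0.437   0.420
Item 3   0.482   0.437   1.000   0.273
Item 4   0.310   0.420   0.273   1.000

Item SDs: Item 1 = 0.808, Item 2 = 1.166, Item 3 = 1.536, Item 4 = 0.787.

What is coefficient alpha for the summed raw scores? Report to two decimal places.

Σσ²ᵢ = 0.808² + 1.166² + 1.536² + 0.787² = 4.9911
Covariances σ_ij = r_ij · s_i · s_j:
  σ(Item 1,Item 2) = 0.205 × 0.808 × 1.166 = 0.1931
  σ(Item 1,Item 3) = 0.482 × 0.808 × 1.536 = 0.5982
  σ(Item 1,Item 4) = 0.310 × 0.808 × 0.787 = 0.1971
  σ(Item 2,Item 3) = 0.437 × 1.166 × 1.536 = 0.7827
  σ(Item 2,Item 4) = 0.420 × 1.166 × 0.787 = 0.3854
  σ(Item 3,Item 4) = 0.273 × 1.536 × 0.787 = 0.3300
σ²_T = Σσ²ᵢ + 2·Σσ_ij = 4.9911 + 2 × 2.4865 = 9.9641
α = (4/3)·(1 − 4.9911/9.9641) = 0.67

α = 0.67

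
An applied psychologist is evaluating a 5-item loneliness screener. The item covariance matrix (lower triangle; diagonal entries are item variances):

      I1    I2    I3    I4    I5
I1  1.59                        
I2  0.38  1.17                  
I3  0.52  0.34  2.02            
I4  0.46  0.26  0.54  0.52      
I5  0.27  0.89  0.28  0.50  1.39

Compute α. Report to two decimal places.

α = 0.71

Σσ²ᵢ = 1.59 + 1.17 + 2.02 + 0.52 + 1.39 = 6.69
Sum of off-diagonal covariances = 4.44
σ²_total = 6.69 + 2 × 4.44 = 15.57
α = (k/(k−1))·(1 − Σσ²ᵢ/σ²_total) = (5/4)·(1 − 6.69/15.57) = 0.71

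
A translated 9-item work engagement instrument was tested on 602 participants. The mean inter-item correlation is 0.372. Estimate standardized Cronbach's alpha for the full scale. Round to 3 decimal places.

α = 0.842

Standardized α = k·r̄ / (1 + (k−1)·r̄) = 9 × 0.372 / (1 + 8 × 0.372)
  = 3.3480 / 3.9760 = 0.842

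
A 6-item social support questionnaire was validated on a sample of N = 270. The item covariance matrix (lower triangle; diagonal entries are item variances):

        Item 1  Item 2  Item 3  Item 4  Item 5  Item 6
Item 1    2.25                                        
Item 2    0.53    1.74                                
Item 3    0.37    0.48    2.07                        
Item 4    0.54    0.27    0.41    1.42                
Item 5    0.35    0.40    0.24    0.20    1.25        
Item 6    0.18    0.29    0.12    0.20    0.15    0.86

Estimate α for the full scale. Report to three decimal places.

sum of item variances = 2.25 + 1.74 + 2.07 + 1.42 + 1.25 + 0.86 = 9.59
Sum of off-diagonal covariances = 4.73
σ²_total = 9.59 + 2 × 4.73 = 19.05
α = (k/(k−1))·(1 − sum of item variances/σ²_total) = (6/5)·(1 − 9.59/19.05) = 0.596

α = 0.596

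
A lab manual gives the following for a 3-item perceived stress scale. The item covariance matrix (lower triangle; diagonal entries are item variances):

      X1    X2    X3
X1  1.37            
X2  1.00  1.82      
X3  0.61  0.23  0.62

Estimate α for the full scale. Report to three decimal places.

Σσᵢ² = 1.37 + 1.82 + 0.62 = 3.81
Sum of the distinct covariances = 1.84
σ²_total = 3.81 + 2 × 1.84 = 7.49
α = (k/(k−1))·(1 − Σσᵢ²/σ²_total) = (3/2)·(1 − 3.81/7.49) = 0.737

α = 0.737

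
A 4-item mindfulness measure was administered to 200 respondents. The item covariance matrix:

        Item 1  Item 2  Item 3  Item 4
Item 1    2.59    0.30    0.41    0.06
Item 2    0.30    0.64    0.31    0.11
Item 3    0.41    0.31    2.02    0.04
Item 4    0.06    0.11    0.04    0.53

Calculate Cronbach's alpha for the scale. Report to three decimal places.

Σσᵢ² = 2.59 + 0.64 + 2.02 + 0.53 = 5.78
Sum of off-diagonal covariances = 1.23
total variance = 5.78 + 2 × 1.23 = 8.24
α = (k/(k−1))·(1 − Σσᵢ²/total variance) = (4/3)·(1 − 5.78/8.24) = 0.398

α = 0.398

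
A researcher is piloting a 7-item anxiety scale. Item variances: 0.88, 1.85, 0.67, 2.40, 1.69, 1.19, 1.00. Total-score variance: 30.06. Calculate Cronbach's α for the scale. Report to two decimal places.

Σσ²ᵢ = 0.88 + 1.85 + 0.67 + 2.40 + 1.69 + 1.19 + 1.00 = 9.68
α = (k/(k−1))·(1 − Σσ²ᵢ/Var(T)) = (7/6)·(1 − 9.68/30.06) = 0.79

α = 0.79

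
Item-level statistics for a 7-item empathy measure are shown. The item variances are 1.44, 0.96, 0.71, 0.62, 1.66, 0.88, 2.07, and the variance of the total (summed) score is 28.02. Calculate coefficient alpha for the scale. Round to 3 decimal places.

coefficient alpha = 0.819

sum of item variances = 1.44 + 0.96 + 0.71 + 0.62 + 1.66 + 0.88 + 2.07 = 8.34
α = (k/(k−1))·(1 − sum of item variances/Var(T)) = (7/6)·(1 − 8.34/28.02) = 0.819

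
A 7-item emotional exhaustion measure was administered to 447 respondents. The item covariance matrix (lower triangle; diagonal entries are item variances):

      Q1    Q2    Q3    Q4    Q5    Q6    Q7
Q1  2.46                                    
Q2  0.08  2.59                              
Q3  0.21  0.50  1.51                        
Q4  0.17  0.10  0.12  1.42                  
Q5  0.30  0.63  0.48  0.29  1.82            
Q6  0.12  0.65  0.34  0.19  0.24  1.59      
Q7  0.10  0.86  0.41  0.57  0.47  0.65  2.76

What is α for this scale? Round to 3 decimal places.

sum of item variances = 2.46 + 2.59 + 1.51 + 1.42 + 1.82 + 1.59 + 2.76 = 14.15
Σ_{i<j} σ_ij = 7.48
σ²_total = 14.15 + 2 × 7.48 = 29.11
α = (k/(k−1))·(1 − sum of item variances/σ²_total) = (7/6)·(1 − 14.15/29.11) = 0.600

α = 0.600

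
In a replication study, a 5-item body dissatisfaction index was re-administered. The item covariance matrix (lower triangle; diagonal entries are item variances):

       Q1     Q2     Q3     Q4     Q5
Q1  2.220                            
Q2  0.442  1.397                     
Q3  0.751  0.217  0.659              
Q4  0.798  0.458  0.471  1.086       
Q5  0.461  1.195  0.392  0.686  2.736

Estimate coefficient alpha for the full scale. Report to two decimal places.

coefficient alpha = 0.74

Σσᵢ² = 2.220 + 1.397 + 0.659 + 1.086 + 2.736 = 8.098
Σ_{i<j} σ_ij = 5.871
Var(T) = 8.098 + 2 × 5.871 = 19.840
α = (k/(k−1))·(1 − Σσᵢ²/Var(T)) = (5/4)·(1 − 8.098/19.840) = 0.74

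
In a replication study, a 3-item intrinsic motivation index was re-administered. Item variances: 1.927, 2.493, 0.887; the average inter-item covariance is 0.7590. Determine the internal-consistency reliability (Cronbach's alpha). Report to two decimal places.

α = 0.69

ΣVar(i) = 1.927 + 2.493 + 0.887 = 5.307
Sum of the 3 distinct covariances = 3 × 0.7590 = 2.2770
σ²_T = ΣVar(i) + 2·Σcov = 5.307 + 2 × 2.2770 = 9.8610
α = (3/2)·(1 − 5.307/9.8610) = 0.69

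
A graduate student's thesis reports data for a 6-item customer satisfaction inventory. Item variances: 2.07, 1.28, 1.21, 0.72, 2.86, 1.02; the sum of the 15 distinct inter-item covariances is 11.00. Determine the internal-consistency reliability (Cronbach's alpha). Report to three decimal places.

α = 0.847

Σσᵢ² = 2.07 + 1.28 + 1.21 + 0.72 + 2.86 + 1.02 = 9.16
Sum of distinct covariances = 11.00
σ²_total = Σσᵢ² + 2·Σcov = 9.16 + 2 × 11.00 = 31.16
α = (6/5)·(1 − 9.16/31.16) = 0.847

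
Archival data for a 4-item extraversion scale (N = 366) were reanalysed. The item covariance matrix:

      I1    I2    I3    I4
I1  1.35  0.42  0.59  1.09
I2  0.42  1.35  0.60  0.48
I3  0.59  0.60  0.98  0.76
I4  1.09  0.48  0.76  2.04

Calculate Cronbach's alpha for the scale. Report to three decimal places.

Cronbach's alpha = 0.773

sum of item variances = 1.35 + 1.35 + 0.98 + 2.04 = 5.72
Sum of the distinct covariances = 3.94
σ²_T = 5.72 + 2 × 3.94 = 13.60
α = (k/(k−1))·(1 − sum of item variances/σ²_T) = (4/3)·(1 − 5.72/13.60) = 0.773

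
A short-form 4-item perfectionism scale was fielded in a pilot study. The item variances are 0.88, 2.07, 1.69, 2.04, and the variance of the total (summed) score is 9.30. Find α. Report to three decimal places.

α = 0.376

sum of item variances = 0.88 + 2.07 + 1.69 + 2.04 = 6.68
α = (k/(k−1))·(1 − sum of item variances/total variance) = (4/3)·(1 − 6.68/9.30) = 0.376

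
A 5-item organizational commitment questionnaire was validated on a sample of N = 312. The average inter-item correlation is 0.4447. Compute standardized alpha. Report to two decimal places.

Standardized α = k·r̄ / (1 + (k−1)·r̄) = 5 × 0.4447 / (1 + 4 × 0.4447)
  = 2.2235 / 2.7788 = 0.80

standardized alpha = 0.80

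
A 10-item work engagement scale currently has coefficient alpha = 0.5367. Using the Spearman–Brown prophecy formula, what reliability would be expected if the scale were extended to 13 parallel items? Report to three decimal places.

Length factor m = 13/10 = 1.3000
α' = m·α / (1 + (m−1)·α)
   = 13/10 × 0.5367 / (1 + (13/10 − 1) × 0.5367)
   = 0.6977 / 1.1610 = 0.601

predicted reliability = 0.601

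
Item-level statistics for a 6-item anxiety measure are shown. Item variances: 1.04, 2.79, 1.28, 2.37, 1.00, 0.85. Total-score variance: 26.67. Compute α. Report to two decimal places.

ΣVar(i) = 1.04 + 2.79 + 1.28 + 2.37 + 1.00 + 0.85 = 9.33
α = (k/(k−1))·(1 − ΣVar(i)/total variance) = (6/5)·(1 − 9.33/26.67) = 0.78

α = 0.78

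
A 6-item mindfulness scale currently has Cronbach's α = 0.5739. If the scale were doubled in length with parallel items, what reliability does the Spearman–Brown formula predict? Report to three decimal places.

Length factor m = 2
α' = m·α / (1 + (m−1)·α)
   = 2 × 0.5739 / (1 + (2 − 1) × 0.5739)
   = 1.1478 / 1.5739 = 0.729

predicted reliability = 0.729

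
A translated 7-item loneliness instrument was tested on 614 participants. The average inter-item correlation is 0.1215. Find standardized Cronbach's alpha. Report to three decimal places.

α = 0.492

Standardized α = k·r̄ / (1 + (k−1)·r̄) = 7 × 0.1215 / (1 + 6 × 0.1215)
  = 0.8505 / 1.7290 = 0.492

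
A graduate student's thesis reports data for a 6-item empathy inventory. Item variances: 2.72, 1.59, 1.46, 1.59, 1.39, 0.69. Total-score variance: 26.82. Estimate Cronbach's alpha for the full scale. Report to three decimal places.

Cronbach's alpha = 0.778

ΣVar(i) = 2.72 + 1.59 + 1.46 + 1.59 + 1.39 + 0.69 = 9.44
α = (k/(k−1))·(1 − ΣVar(i)/Var(T)) = (6/5)·(1 − 9.44/26.82) = 0.778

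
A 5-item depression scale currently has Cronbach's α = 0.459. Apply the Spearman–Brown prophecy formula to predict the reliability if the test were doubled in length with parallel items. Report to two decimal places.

Length factor m = 2
α' = m·α / (1 + (m−1)·α)
   = 2 × 0.459 / (1 + (2 − 1) × 0.459)
   = 0.9180 / 1.4590 = 0.63

predicted reliability = 0.63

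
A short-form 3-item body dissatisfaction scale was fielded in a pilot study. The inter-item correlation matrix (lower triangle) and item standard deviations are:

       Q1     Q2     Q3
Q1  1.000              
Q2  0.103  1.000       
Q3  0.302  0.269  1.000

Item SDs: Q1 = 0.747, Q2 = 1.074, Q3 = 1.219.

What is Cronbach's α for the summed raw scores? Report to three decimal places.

Cronbach's α = 0.461

Σσ²ᵢ = 0.747² + 1.074² + 1.219² = 3.1974
Covariances σ_ij = r_ij · s_i · s_j:
  σ(Q1,Q2) = 0.103 × 0.747 × 1.074 = 0.0826
  σ(Q1,Q3) = 0.302 × 0.747 × 1.219 = 0.2750
  σ(Q2,Q3) = 0.269 × 1.074 × 1.219 = 0.3522
σ²_T = Σσ²ᵢ + 2·Σσ_ij = 3.1974 + 2 × 0.7098 = 4.6170
α = (3/2)·(1 − 3.1974/4.6170) = 0.461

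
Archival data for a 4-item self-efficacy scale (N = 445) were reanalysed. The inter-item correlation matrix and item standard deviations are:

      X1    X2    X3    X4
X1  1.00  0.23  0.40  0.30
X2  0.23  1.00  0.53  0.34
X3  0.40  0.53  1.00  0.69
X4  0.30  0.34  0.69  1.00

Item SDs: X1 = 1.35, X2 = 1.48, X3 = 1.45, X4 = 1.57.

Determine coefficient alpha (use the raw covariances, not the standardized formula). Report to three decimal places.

Σσ²ᵢ = 1.35² + 1.48² + 1.45² + 1.57² = 8.5803
Covariances σ_ij = r_ij · s_i · s_j:
  σ(X1,X2) = 0.23 × 1.35 × 1.48 = 0.4595
  σ(X1,X3) = 0.40 × 1.35 × 1.45 = 0.7830
  σ(X1,X4) = 0.30 × 1.35 × 1.57 = 0.6359
  σ(X2,X3) = 0.53 × 1.48 × 1.45 = 1.1374
  σ(X2,X4) = 0.34 × 1.48 × 1.57 = 0.7900
  σ(X3,X4) = 0.69 × 1.45 × 1.57 = 1.5708
σ²_T = Σσ²ᵢ + 2·Σσ_ij = 8.5803 + 2 × 5.3766 = 19.3335
α = (4/3)·(1 − 8.5803/19.3335) = 0.742

α = 0.742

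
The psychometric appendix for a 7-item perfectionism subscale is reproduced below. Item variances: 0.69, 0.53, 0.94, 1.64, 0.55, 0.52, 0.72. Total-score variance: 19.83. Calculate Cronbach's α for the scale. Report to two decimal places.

α = 0.84

ΣVar(i) = 0.69 + 0.53 + 0.94 + 1.64 + 0.55 + 0.52 + 0.72 = 5.59
α = (k/(k−1))·(1 − ΣVar(i)/σ²_total) = (7/6)·(1 − 5.59/19.83) = 0.84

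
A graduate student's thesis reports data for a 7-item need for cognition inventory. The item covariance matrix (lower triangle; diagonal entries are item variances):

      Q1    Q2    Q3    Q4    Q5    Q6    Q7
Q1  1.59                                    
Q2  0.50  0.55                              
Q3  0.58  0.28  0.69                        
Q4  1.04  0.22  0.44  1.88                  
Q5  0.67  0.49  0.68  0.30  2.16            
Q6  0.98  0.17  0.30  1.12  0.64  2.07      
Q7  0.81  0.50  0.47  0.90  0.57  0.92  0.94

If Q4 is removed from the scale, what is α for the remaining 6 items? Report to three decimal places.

Remaining items: Q1, Q2, Q3, Q5, Q6, Q7 (k = 6).
ΣVar(i) = 1.59 + 0.55 + 0.69 + 2.16 + 2.07 + 0.94 = 8.00
Var(T) = 8.00 + 2 × 8.56 = 25.12
α (item deleted) = (6/5)·(1 − 8.00/25.12) = 0.818

α = 0.818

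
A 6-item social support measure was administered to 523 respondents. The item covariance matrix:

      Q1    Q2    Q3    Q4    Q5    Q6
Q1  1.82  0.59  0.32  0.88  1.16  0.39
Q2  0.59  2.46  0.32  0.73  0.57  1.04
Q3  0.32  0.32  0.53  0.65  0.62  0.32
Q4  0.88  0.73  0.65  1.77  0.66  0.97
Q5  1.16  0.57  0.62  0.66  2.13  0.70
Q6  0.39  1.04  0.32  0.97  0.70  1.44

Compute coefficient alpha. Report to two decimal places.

coefficient alpha = 0.79

Σσᵢ² = 1.82 + 2.46 + 0.53 + 1.77 + 2.13 + 1.44 = 10.15
Sum of the distinct covariances = 9.92
total variance = 10.15 + 2 × 9.92 = 29.99
α = (k/(k−1))·(1 − Σσᵢ²/total variance) = (6/5)·(1 − 10.15/29.99) = 0.79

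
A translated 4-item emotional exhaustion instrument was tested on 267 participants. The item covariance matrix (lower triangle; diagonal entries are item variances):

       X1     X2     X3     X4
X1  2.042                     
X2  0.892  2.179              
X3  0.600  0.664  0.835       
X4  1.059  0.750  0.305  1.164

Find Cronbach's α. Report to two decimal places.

ΣVar(i) = 2.042 + 2.179 + 0.835 + 1.164 = 6.220
Sum of the distinct covariances = 4.270
σ²_total = 6.220 + 2 × 4.270 = 14.760
α = (k/(k−1))·(1 − ΣVar(i)/σ²_total) = (4/3)·(1 − 6.220/14.760) = 0.77

α = 0.77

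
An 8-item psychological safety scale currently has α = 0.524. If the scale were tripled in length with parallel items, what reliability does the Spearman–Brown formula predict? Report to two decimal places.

predicted reliability = 0.77

Length factor m = 3
α' = m·α / (1 + (m−1)·α)
   = 3 × 0.524 / (1 + (3 − 1) × 0.524)
   = 1.5720 / 2.0480 = 0.77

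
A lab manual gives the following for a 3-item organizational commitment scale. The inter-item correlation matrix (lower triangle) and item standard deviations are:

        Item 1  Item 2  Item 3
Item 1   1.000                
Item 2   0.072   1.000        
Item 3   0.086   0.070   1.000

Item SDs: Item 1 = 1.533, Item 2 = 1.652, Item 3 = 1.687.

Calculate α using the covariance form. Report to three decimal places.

α = 0.197

Σσ²ᵢ = 1.533² + 1.652² + 1.687² = 7.9252
Covariances σ_ij = r_ij · s_i · s_j:
  σ(Item 1,Item 2) = 0.072 × 1.533 × 1.652 = 0.1823
  σ(Item 1,Item 3) = 0.086 × 1.533 × 1.687 = 0.2224
  σ(Item 2,Item 3) = 0.070 × 1.652 × 1.687 = 0.1951
σ²_T = Σσ²ᵢ + 2·Σσ_ij = 7.9252 + 2 × 0.5998 = 9.1248
α = (3/2)·(1 − 7.9252/9.1248) = 0.197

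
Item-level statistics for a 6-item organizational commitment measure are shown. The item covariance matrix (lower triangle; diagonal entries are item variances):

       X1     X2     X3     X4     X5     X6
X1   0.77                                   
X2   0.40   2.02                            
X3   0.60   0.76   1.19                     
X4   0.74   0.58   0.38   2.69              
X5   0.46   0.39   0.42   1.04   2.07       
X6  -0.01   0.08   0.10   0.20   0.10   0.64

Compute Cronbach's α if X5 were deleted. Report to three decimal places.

Remaining items: X1, X2, X3, X4, X6 (k = 5).
Σσᵢ² = 0.77 + 2.02 + 1.19 + 2.69 + 0.64 = 7.31
σ²_total = 7.31 + 2 × 3.83 = 14.97
α (item deleted) = (5/4)·(1 − 7.31/14.97) = 0.640

α = 0.640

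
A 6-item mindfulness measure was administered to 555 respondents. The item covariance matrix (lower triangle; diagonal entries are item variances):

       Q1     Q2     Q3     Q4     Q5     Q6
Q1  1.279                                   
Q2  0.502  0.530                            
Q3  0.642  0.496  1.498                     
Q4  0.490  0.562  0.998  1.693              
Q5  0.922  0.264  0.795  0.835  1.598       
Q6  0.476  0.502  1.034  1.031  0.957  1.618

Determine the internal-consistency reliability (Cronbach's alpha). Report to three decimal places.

sum of item variances = 1.279 + 0.530 + 1.498 + 1.693 + 1.598 + 1.618 = 8.216
Σ_{i<j} σ_ij = 10.506
total variance = 8.216 + 2 × 10.506 = 29.228
α = (k/(k−1))·(1 − sum of item variances/total variance) = (6/5)·(1 − 8.216/29.228) = 0.863

α = 0.863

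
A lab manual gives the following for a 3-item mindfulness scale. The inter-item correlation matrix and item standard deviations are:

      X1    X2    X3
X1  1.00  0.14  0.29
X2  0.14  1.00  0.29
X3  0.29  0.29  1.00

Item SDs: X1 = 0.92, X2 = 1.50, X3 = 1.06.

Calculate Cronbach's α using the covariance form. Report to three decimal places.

Σσ²ᵢ = 0.92² + 1.50² + 1.06² = 4.2200
Covariances σ_ij = r_ij · s_i · s_j:
  σ(X1,X2) = 0.14 × 0.92 × 1.50 = 0.1932
  σ(X1,X3) = 0.29 × 0.92 × 1.06 = 0.2828
  σ(X2,X3) = 0.29 × 1.50 × 1.06 = 0.4611
σ²_T = Σσ²ᵢ + 2·Σσ_ij = 4.2200 + 2 × 0.9371 = 6.0942
α = (3/2)·(1 − 4.2200/6.0942) = 0.461

α = 0.461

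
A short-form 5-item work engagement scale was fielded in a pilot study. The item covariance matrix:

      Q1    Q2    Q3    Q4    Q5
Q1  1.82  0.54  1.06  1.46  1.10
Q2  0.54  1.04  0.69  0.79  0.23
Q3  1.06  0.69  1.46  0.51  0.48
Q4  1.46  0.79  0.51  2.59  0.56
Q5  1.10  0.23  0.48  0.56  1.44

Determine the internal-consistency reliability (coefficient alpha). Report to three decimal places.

Σσᵢ² = 1.82 + 1.04 + 1.46 + 2.59 + 1.44 = 8.35
Σ_{i<j} σ_ij = 7.42
σ²_total = 8.35 + 2 × 7.42 = 23.19
α = (k/(k−1))·(1 − Σσᵢ²/σ²_total) = (5/4)·(1 − 8.35/23.19) = 0.800

α = 0.800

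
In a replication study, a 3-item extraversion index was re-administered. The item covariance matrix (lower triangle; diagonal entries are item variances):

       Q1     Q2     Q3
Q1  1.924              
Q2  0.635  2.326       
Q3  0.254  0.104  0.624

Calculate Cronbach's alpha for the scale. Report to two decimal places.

Cronbach's alpha = 0.43

Σσ²ᵢ = 1.924 + 2.326 + 0.624 = 4.874
Sum of off-diagonal covariances = 0.993
σ²_T = 4.874 + 2 × 0.993 = 6.860
α = (k/(k−1))·(1 − Σσ²ᵢ/σ²_T) = (3/2)·(1 − 4.874/6.860) = 0.43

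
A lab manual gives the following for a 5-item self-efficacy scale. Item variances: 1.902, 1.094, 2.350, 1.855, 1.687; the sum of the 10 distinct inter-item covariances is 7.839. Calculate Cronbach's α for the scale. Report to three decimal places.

α = 0.798

Σσᵢ² = 1.902 + 1.094 + 2.350 + 1.855 + 1.687 = 8.888
Sum of distinct covariances = 7.839
total variance = Σσᵢ² + 2·Σcov = 8.888 + 2 × 7.839 = 24.566
α = (5/4)·(1 − 8.888/24.566) = 0.798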